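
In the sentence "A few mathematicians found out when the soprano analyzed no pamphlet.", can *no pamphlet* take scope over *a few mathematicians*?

The target quantifier *no pamphlet* is part of the embedded question *when the soprano analyzed no pamphlet*.
Embedded wh-clauses are opaque for QR, so the quantifier stays inside the question.
So *no pamphlet* cannot raise high enough to outscope *a few mathematicians*; only the surface ordering *a few mathematicians* > *no pamphlet* is available.

No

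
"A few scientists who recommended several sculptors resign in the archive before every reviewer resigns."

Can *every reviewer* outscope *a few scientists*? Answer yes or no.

The target quantifier *every reviewer* is part of the adjunct clause *before every reviewer resigns*.
Since the clause is an adjunct (not a complement), the Adjunct Condition blocks QR across its edge.
So *every reviewer* cannot raise to a position above *a few scientists*.

No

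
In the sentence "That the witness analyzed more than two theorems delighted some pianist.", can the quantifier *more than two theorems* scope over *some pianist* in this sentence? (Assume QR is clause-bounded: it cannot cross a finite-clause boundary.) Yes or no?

The target quantifier *more than two theorems* is part of the sentential subject *that the witness analyzed more than two theorems*.
Clausal subjects are scope islands; QR from inside the subject into the matrix is barred.
*more than two theorems* is confined to the island and cannot take scope over *some pianist*.

No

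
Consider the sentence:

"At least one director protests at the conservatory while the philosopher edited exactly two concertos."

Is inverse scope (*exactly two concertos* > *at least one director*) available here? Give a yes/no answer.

No

*exactly two concertos* sits inside the adjunct clause *while the philosopher edited exactly two concertos*.
Since the clause is an adjunct (not a complement), the Adjunct Condition blocks QR across its edge.
So *exactly two concertos* cannot raise to a position above *at least one director*.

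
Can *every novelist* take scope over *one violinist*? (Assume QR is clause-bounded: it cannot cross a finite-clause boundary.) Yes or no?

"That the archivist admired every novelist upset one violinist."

The target quantifier *every novelist* is part of the sentential subject *that the archivist admired every novelist*.
Subjects — clausal subjects included — are islands for extraction, and QR is no exception.
There is no licit LF on which *every novelist* c-commands *one violinist*.

No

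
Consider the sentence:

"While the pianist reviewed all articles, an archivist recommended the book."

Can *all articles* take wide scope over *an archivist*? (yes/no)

No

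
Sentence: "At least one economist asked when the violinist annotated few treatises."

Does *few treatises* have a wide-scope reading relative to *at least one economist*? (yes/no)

No

*few treatises* is embedded in the embedded question *when the violinist annotated few treatises*.
Embedded wh-clauses are opaque for QR, so the quantifier stays inside the question.
So *few treatises* cannot raise to a position above *at least one economist*.
(Only the surface reading survives: one fixed economist with respect to all the relevant treatises.)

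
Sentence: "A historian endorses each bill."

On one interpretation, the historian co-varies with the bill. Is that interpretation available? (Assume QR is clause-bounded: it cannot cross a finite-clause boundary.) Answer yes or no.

The paraphrase describes the scope ordering *each bill* > *a historian*.
*each bill* and *a historian* are in the same minimal clause.
Clause-internal QR can adjoin the lower DP above the subject, yielding the inverse reading.

Yes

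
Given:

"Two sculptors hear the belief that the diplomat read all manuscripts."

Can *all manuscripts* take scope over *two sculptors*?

The target quantifier *all manuscripts* is part of the complex NP *the belief that the diplomat read all manuscripts*.
A that-clause complement to a noun is an island; QR cannot cross the NP boundary.
So *all manuscripts* cannot raise to a position above *two sculptors*.

No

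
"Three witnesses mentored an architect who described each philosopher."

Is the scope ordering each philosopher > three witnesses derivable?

The DP *each philosopher* is contained in the relative clause *who described each philosopher* modifying *an architect*.
The relative clause forms an island for QR, so the quantifier is confined to the head noun's restrictor.
*each philosopher* is confined to the island and cannot take scope over *three witnesses*.

No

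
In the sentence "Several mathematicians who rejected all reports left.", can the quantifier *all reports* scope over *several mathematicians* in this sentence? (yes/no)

No

Structurally, *all reports* is inside the relative clause *who rejected all reports*.
The relative clause forms an island for QR, so the quantifier is confined to the head noun's restrictor.
*all reports* is confined to the island and cannot take scope over *several mathematicians*.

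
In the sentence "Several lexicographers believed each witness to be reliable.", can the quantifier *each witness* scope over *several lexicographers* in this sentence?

The ECM infinitive is scope-transparent — *each witness* is free to raise above *several lexicographers*.
Clause-internal QR can adjoin the lower DP above the subject, yielding the inverse reading.

Yes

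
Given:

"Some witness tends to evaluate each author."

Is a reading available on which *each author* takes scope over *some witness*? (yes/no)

*each author* is the object of the infinitival complement of a raising predicate; raising infinitives are transparent for QR, so the two DPs are in effect clausemates.
Since no island is crossed, the inverse ordering is licensed alongside surface scope.

Yes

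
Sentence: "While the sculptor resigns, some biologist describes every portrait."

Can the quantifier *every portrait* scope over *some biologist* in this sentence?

Neither queried DP is inside the adjunct, so the adjunct-island constraint does not apply.
Ordinary QR to a clause-peripheral position gives the wide-scope LF for the lower DP.
Both orderings are possible: *some biologist* > *every portrait* and *every portrait* > *some biologist*.

Yes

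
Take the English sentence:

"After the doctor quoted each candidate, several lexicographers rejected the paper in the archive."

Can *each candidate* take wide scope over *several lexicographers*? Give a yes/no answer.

*each candidate* occurs within the adjunct clause *after the doctor quoted each candidate*.
Adverbial clauses are not L-marked, so they are barriers for QR — the quantifier cannot escape the adjunct.
*each candidate* is confined to the island and cannot take scope over *several lexicographers*.

No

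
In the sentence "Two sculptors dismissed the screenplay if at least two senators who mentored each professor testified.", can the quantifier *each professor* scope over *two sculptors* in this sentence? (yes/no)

No

*each professor* sits inside the relative clause *who mentored each professor*, which is itself inside the adjunct *if at least two senators who mentored each professor testified*.
The quantifier would have to escape first the RC and then the adjunct — two independent island violations.
*each professor* > *two sculptors* would require crossing that boundary, which is illicit.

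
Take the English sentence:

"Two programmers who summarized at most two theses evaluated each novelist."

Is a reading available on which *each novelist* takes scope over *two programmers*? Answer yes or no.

Yes

*each novelist* sits in the matrix clause, not in the relative clause on *two programmers*.
Nothing blocks QR of the lower DP to a position above the higher one, so inverse scope is available.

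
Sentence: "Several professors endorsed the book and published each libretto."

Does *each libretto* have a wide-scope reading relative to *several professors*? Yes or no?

Structurally, *each libretto* is inside one conjunct of the coordinate structure (*published each libretto*).
The Coordinate Structure Constraint blocks movement (including QR) out of a single conjunct.
The inverse ordering *each libretto* > *several professors* is therefore underivable.

No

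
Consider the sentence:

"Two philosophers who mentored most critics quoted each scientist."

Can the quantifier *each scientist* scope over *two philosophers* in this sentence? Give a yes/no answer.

Yes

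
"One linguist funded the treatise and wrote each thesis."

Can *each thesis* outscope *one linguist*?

No

Structurally, *each thesis* is inside one conjunct of the coordinate structure (*wrote each thesis*).
Asymmetric QR out of one conjunct violates the Coordinate Structure Constraint.
*each thesis* is confined to the island and cannot take scope over *one linguist*.
(Only the surface reading survives: one fixed linguist with respect to all the relevant theses.)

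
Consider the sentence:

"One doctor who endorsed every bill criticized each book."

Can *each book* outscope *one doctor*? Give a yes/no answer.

The relative clause *who endorsed every bill* modifies *one doctor*, but *each book* is not inside that relative clause — it is an argument of the matrix verb.
Ordinary QR to a clause-peripheral position gives the wide-scope LF for the lower DP.
So *each book* > *one doctor* is among the available readings.

Yes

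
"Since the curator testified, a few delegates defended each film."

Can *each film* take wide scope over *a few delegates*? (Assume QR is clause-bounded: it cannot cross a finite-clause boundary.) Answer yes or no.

Yes

*each film* is a matrix argument; the adjunct is an island but the target quantifier is outside it.
Clause-internal QR can adjoin the lower DP above the subject, yielding the inverse reading.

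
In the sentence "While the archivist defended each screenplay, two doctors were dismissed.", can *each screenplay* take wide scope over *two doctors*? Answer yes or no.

The DP *each screenplay* is contained in the adjunct clause *while the archivist defended each screenplay*.
Adjuncts are opaque for quantifier raising; a quantifier in an adjunct stays inside it.
The ordering *each screenplay* > *two doctors* is therefore underivable.

No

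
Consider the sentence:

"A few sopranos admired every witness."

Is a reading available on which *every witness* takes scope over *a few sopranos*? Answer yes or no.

Both DPs are arguments of the same predicate; there is no clause or island boundary between them.
Ordinary QR to a clause-peripheral position gives the wide-scope LF for the lower DP.
The sentence is scopally ambiguous between *a few sopranos* > *every witness* and *every witness* > *a few sopranos*.

Yes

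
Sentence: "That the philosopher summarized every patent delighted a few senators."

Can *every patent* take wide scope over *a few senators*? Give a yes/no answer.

*every patent* is embedded in the sentential subject *that the philosopher summarized every patent*.
The subject-island constraint blocks QR out of a clausal subject.
*every patent* > *a few senators* would require crossing that boundary, which is illicit.

No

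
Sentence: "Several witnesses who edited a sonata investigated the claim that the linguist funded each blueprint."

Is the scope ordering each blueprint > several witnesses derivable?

No

The target quantifier *each blueprint* is part of the complex NP *the claim that the linguist funded each blueprint*.
The Complex NP Constraint bars QR out of the complement clause of a noun.
*each blueprint* is confined to the island and cannot take scope over *several witnesses*.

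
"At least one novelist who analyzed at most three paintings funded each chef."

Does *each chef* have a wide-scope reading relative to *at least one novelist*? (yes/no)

Yes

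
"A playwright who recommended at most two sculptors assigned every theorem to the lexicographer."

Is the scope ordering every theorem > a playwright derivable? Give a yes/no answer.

Yes

The relative clause *who recommended at most two sculptors* modifies *a playwright*, but *every theorem* is not inside that relative clause — it is an argument of the matrix verb.
With no island boundary between them, the object can take inverse scope over the subject via ordinary QR within the clause.
Both orderings are possible: *a playwright* > *every theorem* and *every theorem* > *a playwright*.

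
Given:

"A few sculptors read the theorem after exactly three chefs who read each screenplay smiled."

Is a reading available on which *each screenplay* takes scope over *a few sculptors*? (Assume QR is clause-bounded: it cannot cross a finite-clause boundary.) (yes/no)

*each screenplay* is embedded in the relative clause *who read each screenplay*, which is itself inside the adjunct *after exactly three chefs who read each screenplay smiled*.
Both the relative clause and the enclosing adjunct are scope islands; QR cannot cross either.
So the wide-scope reading for *each screenplay* is blocked.

No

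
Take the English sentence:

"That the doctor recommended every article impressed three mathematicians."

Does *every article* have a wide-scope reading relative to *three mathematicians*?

No

*every article* sits inside the sentential subject *that the doctor recommended every article*.
Subjects — clausal subjects included — are islands for extraction, and QR is no exception.
There is no licit LF on which *every article* c-commands *three mathematicians*.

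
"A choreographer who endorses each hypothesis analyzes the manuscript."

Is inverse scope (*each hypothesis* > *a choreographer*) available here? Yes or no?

No

*each hypothesis* occurs within the relative clause *who endorses each hypothesis*.
A relative clause is a scope island — quantifier raising cannot cross its boundary.
So the wide-scope reading for *each hypothesis* is blocked.
(Only the surface reading survives: one fixed choreographer with respect to all the relevant hypotheses.)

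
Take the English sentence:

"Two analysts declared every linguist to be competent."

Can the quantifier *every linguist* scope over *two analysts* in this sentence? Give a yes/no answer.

Yes

The ECM infinitive is scope-transparent — *every linguist* is free to raise above *two analysts*.
QR within a single clause is free, so the lower quantifier may take scope over the higher one.
The sentence is scopally ambiguous between *two analysts* > *every linguist* and *every linguist* > *two analysts*.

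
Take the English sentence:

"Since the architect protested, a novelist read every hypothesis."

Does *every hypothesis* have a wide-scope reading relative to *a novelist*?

Yes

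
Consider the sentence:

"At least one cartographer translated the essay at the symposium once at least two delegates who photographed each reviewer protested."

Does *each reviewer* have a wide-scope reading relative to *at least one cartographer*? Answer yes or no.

*each reviewer* is embedded in the relative clause *who photographed each reviewer*, which is itself inside the adjunct *once at least two delegates who photographed each reviewer protested*.
Even if one barrier were somehow void, the other would still block QR.
So *each reviewer* cannot raise high enough to outscope *at least one cartographer*; only the surface ordering *at least one cartographer* > *each reviewer* is available.

No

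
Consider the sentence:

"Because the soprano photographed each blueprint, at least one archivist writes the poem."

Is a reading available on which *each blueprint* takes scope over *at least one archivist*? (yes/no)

The DP *each blueprint* is contained in the adjunct clause *because the soprano photographed each blueprint*.
Scope out of an adjunct clause is unavailable: QR respects the adjunct-island constraint.
There is no licit LF on which *each blueprint* c-commands *at least one archivist*.

No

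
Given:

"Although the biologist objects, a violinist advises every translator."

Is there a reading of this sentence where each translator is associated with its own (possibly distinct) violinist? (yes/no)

That reading corresponds to *every translator* > *a violinist*.
Neither queried DP is inside the adjunct, so the adjunct-island constraint does not apply.
Clause-internal QR can adjoin the lower DP above the subject, yielding the inverse reading.

Yes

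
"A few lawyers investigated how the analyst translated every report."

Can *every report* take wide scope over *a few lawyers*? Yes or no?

No

Structurally, *every report* is inside the embedded question *how the analyst translated every report*.
An indirect question is a wh-island; the filled [Spec,CP] blocks QR across the CP edge.
So the wide-scope reading for *every report* is blocked.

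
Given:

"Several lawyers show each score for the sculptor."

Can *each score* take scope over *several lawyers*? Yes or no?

*each score* is the matrix object and *several lawyers* the matrix subject; the two are clausemates.
No island intervenes, so both surface and inverse scope are derivable.

Yes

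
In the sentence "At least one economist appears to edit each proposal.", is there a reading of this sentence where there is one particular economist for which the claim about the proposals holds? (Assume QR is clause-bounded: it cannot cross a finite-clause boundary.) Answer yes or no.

The described interpretation is the *at least one economist* > *each proposal* scoping.
That is the surface-scope ordering, which is always one of the available readings — island constraints only ever restrict inverse scope.

Yes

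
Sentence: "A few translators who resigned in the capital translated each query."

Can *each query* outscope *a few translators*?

*each query* sits in the matrix clause, not in the relative clause on *a few translators*.
No island intervenes, so both surface and inverse scope are derivable.

Yes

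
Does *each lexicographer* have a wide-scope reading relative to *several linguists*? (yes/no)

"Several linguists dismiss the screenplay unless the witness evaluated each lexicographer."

No

*each lexicographer* is embedded in the adjunct clause *unless the witness evaluated each lexicographer*.
Scope out of an adjunct clause is unavailable: QR respects the adjunct-island constraint.
So the wide-scope reading for *each lexicographer* is blocked.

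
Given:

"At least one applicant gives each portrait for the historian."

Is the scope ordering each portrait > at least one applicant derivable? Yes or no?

*each portrait* and *at least one applicant* are in the same minimal clause.
Ordinary QR to a clause-peripheral position gives the wide-scope LF for the lower DP.
Both orderings are possible: *at least one applicant* > *each portrait* and *each portrait* > *at least one applicant*.

Yes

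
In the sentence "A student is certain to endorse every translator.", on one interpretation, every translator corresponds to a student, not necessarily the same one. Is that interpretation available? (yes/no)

The described interpretation is the *every translator* > *a student* scoping.
*every translator* is the object of the infinitival complement of a raising predicate; raising infinitives are transparent for QR, so the two DPs are in effect clausemates.
Nothing blocks QR of the lower DP to a position above the higher one, so inverse scope is available.
Both orderings are possible: *a student* > *every translator* and *every translator* > *a student*.

Yes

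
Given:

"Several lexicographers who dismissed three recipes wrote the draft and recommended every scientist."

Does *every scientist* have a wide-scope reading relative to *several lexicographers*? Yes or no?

The DP *every scientist* is contained in one conjunct of the coordinate structure (*recommended every scientist*).
A quantifier cannot raise out of one conjunct of a coordination across the whole coordinate structure — the CSC applies to QR.
*every scientist* > *several lexicographers* would require crossing that boundary, which is illicit.

No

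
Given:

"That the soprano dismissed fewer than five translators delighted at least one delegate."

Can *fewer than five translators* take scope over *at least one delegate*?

The DP *fewer than five translators* is contained in the sentential subject *that the soprano dismissed fewer than five translators*.
The Sentential Subject Constraint rules out raising the quantifier out of the that-clause subject.
So *fewer than five translators* cannot raise to a position above *at least one delegate*.

No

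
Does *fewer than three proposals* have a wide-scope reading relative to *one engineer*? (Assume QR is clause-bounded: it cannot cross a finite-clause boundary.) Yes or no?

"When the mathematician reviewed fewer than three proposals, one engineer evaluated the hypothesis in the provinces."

No

Structurally, *fewer than three proposals* is inside the adjunct clause *when the mathematician reviewed fewer than three proposals*.
Scope out of an adjunct clause is unavailable: QR respects the adjunct-island constraint.
*fewer than three proposals* is confined to the island and cannot take scope over *one engineer*.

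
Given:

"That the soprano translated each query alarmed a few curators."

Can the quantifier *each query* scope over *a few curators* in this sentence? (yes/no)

Structurally, *each query* is inside the sentential subject *that the soprano translated each query*.
Clausal subjects are scope islands; QR from inside the subject into the matrix is barred.
So the wide-scope reading for *each query* is blocked.

No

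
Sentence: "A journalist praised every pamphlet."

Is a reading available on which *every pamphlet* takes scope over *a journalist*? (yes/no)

*every pamphlet* and *a journalist* are in the same minimal clause.
No island intervenes, so both surface and inverse scope are derivable.

Yes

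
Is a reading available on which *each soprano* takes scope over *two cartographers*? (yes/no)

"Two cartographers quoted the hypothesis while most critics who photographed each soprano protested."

*each soprano* occurs within the relative clause *who photographed each soprano*, which is itself inside the adjunct *while most critics who photographed each soprano protested*.
Two island boundaries intervene — the relative clause and the adjunct. Either alone would block QR.
Hence only narrow scope for *each soprano* (under *two cartographers*) survives.

No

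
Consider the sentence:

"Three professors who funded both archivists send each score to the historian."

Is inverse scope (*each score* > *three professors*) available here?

The relative clause *who funded both archivists* modifies *three professors*, but *each score* is not inside that relative clause — it is an argument of the matrix verb.
QR within a single clause is free, so the lower quantifier may take scope over the higher one.

Yes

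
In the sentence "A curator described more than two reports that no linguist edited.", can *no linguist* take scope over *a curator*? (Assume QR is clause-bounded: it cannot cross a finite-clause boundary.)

No

*no linguist* sits inside the relative clause *that no linguist edited* modifying *more than two reports*.
Relative clauses block scope extraction: QR cannot target a position outside the modified NP.
There is no licit LF on which *no linguist* c-commands *a curator*.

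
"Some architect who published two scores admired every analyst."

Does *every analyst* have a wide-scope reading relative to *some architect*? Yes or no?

Yes

The RC *who published two scores* is an island, but *every analyst* is not inside it — it is the matrix object, a clausemate of *some architect*.
Nothing blocks QR of the lower DP to a position above the higher one, so inverse scope is available.
Both orderings are possible: *some architect* > *every analyst* and *every analyst* > *some architect*.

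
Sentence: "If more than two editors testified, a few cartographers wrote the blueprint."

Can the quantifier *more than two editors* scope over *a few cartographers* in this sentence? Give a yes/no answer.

*more than two editors* occurs within the adjunct clause *if more than two editors testified*.
Since the clause is an adjunct (not a complement), the Adjunct Condition blocks QR across its edge.
So the wide-scope reading for *more than two editors* is blocked.

No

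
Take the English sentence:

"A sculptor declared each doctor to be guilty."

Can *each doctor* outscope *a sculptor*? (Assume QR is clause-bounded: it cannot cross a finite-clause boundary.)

*each doctor* is the subject of an ECM infinitive — the infinitival complement of an ECM verb is not a scope island, so *each doctor* can raise into the matrix clause.
Clause-internal QR can adjoin the lower DP above the subject, yielding the inverse reading.
So *each doctor* > *a sculptor* is among the available readings.

Yes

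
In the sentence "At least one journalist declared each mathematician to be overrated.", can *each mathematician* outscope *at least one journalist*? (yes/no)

Yes

ECM infinitives lack a CP barrier, so *each mathematician* can QR over the matrix subject *at least one journalist*.
QR within a single clause is free, so the lower quantifier may take scope over the higher one.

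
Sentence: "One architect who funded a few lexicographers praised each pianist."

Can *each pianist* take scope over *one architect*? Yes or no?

The RC *who funded a few lexicographers* is an island, but *each pianist* is not inside it — it is the matrix object, a clausemate of *one architect*.
Ordinary QR to a clause-peripheral position gives the wide-scope LF for the lower DP.

Yes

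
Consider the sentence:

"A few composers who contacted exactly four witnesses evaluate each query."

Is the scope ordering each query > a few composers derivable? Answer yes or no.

Yes

The RC *who contacted exactly four witnesses* is an island, but *each query* is not inside it — it is the matrix object, a clausemate of *a few composers*.
QR within a single clause is free, so the lower quantifier may take scope over the higher one.
The sentence is scopally ambiguous between *a few composers* > *each query* and *each query* > *a few composers*.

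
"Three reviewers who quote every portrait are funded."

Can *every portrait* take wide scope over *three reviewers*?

*every portrait* occurs within the relative clause *who quote every portrait*.
The relative clause forms an island for QR, so the quantifier is confined to the head noun's restrictor.
The inverse ordering *every portrait* > *three reviewers* is therefore underivable.

No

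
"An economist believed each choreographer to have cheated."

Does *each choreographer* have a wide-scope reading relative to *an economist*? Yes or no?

The ECM infinitive is scope-transparent — *each choreographer* is free to raise above *an economist*.
Ordinary QR to a clause-peripheral position gives the wide-scope LF for the lower DP.
The sentence is scopally ambiguous between *an economist* > *each choreographer* and *each choreographer* > *an economist*.

Yes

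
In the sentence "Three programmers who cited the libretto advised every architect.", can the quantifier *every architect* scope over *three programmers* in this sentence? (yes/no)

Yes

*every architect* is a matrix argument; only *three programmers* is modified by the relative clause *who cited the libretto*, so the RC island is irrelevant to the target quantifier.
No island intervenes, so both surface and inverse scope are derivable.
The sentence is scopally ambiguous between *three programmers* > *every architect* and *every architect* > *three programmers*.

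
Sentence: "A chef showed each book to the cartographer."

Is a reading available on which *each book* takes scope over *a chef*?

*each book* is the matrix object and *a chef* the matrix subject; the two are clausemates.
Ordinary QR to a clause-peripheral position gives the wide-scope LF for the lower DP.

Yes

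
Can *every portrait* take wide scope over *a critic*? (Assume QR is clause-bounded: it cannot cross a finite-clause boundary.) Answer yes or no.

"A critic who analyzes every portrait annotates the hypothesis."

The DP *every portrait* is contained in the relative clause *who analyzes every portrait*.
Relative clauses are scope islands: a quantifier cannot QR out of a relative clause to take scope in the matrix clause.
Hence only narrow scope for *every portrait* (under *a critic*) survives.

No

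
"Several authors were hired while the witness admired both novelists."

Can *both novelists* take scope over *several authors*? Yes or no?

No

The target quantifier *both novelists* is part of the adjunct clause *while the witness admired both novelists*.
Scope out of an adjunct clause is unavailable: QR respects the adjunct-island constraint.
Hence only narrow scope for *both novelists* (under *several authors*) survives.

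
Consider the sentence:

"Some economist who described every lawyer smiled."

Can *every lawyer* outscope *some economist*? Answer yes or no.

*every lawyer* occurs within the relative clause *who described every lawyer*.
A relative clause is a scope island — quantifier raising cannot cross its boundary.
*every lawyer* is confined to the island and cannot take scope over *some economist*.
(Only the surface reading survives: one fixed economist with respect to all the relevant lawyers.)

No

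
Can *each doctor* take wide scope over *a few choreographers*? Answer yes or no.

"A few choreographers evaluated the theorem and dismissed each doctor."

No

*each doctor* is embedded in one conjunct of the coordinate structure (*dismissed each doctor*).
The Coordinate Structure Constraint blocks movement (including QR) out of a single conjunct.
So the wide-scope reading for *each doctor* is blocked.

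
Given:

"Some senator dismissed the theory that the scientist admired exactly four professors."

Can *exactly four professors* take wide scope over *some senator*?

No

The DP *exactly four professors* is contained in the complex NP *the theory that the scientist admired exactly four professors*.
The Complex NP Constraint bars QR out of the complement clause of a noun.
So the wide-scope reading for *exactly four professors* is blocked.
(Only the surface reading survives: one fixed senator with respect to all the relevant professors.)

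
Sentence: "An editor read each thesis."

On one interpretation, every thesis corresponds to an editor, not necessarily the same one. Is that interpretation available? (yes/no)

Yes

The described interpretation is the *each thesis* > *an editor* scoping.
*each thesis* and *an editor* are in the same minimal clause.
With no island boundary between them, the object can take inverse scope over the subject via ordinary QR within the clause.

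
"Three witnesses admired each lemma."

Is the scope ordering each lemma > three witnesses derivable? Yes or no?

Both DPs are arguments of the same predicate; there is no clause or island boundary between them.
QR within a single clause is free, so the lower quantifier may take scope over the higher one.
So *each lemma* > *three witnesses* is among the available readings.

Yes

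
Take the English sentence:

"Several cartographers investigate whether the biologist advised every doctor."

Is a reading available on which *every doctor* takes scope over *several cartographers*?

*every doctor* is embedded in the embedded question *whether the biologist advised every doctor*.
An indirect question is a wh-island; the filled [Spec,CP] blocks QR across the CP edge.
Hence only narrow scope for *every doctor* (under *several cartographers*) survives.

No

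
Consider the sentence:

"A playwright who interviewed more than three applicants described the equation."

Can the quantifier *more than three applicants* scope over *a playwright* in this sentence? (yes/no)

No

*more than three applicants* sits inside the relative clause *who interviewed more than three applicants*.
Relative clauses block scope extraction: QR cannot target a position outside the modified NP.
So *more than three applicants* cannot raise high enough to outscope *a playwright*; only the surface ordering *a playwright* > *more than three applicants* is available.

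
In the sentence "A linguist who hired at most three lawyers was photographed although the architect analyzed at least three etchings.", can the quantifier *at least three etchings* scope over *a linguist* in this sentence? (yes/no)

*at least three etchings* occurs within the adjunct clause *although the architect analyzed at least three etchings*.
Adjunct clauses are scope islands: a quantifier inside an adjunct cannot raise into the matrix clause.
*at least three etchings* is confined to the island and cannot take scope over *a linguist*.
(Only the surface reading survives: one fixed linguist with respect to all the relevant etchings.)

No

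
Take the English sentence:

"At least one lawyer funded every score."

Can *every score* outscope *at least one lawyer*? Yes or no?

*every score* is the matrix object and *at least one lawyer* the matrix subject; the two are clausemates.
Since no island is crossed, the inverse ordering is licensed alongside surface scope.

Yes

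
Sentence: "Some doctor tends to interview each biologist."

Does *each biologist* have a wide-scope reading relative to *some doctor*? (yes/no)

Yes

*each biologist* is the object of the infinitival complement of a raising predicate; raising infinitives are transparent for QR, so the two DPs are in effect clausemates.
QR within a single clause is free, so the lower quantifier may take scope over the higher one.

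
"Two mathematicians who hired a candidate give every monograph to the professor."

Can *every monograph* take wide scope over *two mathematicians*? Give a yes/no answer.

Yes

The relative clause *who hired a candidate* modifies *two mathematicians*, but *every monograph* is not inside that relative clause — it is an argument of the matrix verb.
Since no island is crossed, the inverse ordering is licensed alongside surface scope.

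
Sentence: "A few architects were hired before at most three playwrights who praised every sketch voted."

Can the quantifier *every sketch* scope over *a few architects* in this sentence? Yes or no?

No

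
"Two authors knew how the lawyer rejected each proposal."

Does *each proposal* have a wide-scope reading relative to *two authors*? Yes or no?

Structurally, *each proposal* is inside the embedded question *how the lawyer rejected each proposal*.
QR across an interrogative CP boundary is ruled out as a wh-island violation.
So the wide-scope reading for *each proposal* is blocked.

No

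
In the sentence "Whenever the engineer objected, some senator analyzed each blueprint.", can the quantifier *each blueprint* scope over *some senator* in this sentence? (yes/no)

*each blueprint* is a matrix argument; the adjunct is an island but the target quantifier is outside it.
Nothing blocks QR of the lower DP to a position above the higher one, so inverse scope is available.

Yes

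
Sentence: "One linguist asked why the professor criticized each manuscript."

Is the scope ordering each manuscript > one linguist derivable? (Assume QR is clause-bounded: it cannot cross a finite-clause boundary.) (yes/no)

No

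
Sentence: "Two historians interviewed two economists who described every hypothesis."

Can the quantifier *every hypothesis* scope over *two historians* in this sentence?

Structurally, *every hypothesis* is inside the relative clause *who described every hypothesis* modifying *two economists*.
QR out of a relative clause is ruled out by the relative-clause island constraint.
So *every hypothesis* cannot raise to a position above *two historians*.

No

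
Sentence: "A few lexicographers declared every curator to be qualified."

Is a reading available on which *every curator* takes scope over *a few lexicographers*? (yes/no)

Yes

ECM infinitives lack a CP barrier, so *every curator* can QR over the matrix subject *a few lexicographers*.
Clause-internal QR can adjoin the lower DP above the subject, yielding the inverse reading.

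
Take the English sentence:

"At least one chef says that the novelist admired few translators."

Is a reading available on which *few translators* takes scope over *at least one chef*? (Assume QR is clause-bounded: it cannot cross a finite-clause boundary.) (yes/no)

No

The DP *few translators* is contained in the finite complement clause *that the novelist admired few translators*.
Under clause-bounded QR, a quantifier in an embedded finite clause cannot raise into the matrix clause.
So *few translators* cannot raise high enough to outscope *at least one chef*; only the surface ordering *at least one chef* > *few translators* is available.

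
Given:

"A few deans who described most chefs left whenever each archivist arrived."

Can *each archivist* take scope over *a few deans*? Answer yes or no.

No

The target quantifier *each archivist* is part of the adjunct clause *whenever each archivist arrived*.
Since the clause is an adjunct (not a complement), the Adjunct Condition blocks QR across its edge.
So the wide-scope reading for *each archivist* is blocked.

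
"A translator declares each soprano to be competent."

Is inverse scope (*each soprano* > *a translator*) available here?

Yes

This is an ECM construction: *each soprano* is the infinitival subject, Case-marked by the matrix verb, and the infinitive is transparent for QR.
Ordinary QR to a clause-peripheral position gives the wide-scope LF for the lower DP.
So *each soprano* > *a translator* is among the available readings.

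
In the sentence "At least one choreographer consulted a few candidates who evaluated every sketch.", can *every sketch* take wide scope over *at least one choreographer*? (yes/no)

Structurally, *every sketch* is inside the relative clause *who evaluated every sketch* modifying *a few candidates*.
Relative clauses are scope islands: a quantifier cannot QR out of a relative clause to take scope in the matrix clause.
So *every sketch* cannot raise to a position above *at least one choreographer*.

No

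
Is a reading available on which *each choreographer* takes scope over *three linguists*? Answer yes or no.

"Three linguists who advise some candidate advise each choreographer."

The RC *who advise some candidate* is an island, but *each choreographer* is not inside it — it is the matrix object, a clausemate of *three linguists*.
No island intervenes, so both surface and inverse scope are derivable.
So *each choreographer* > *three linguists* is among the available readings.

Yes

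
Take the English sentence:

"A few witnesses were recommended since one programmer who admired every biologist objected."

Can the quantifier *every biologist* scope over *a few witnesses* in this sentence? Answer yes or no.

The DP *every biologist* is contained in the relative clause *who admired every biologist*, which is itself inside the adjunct *since one programmer who admired every biologist objected*.
Even if one barrier were somehow void, the other would still block QR.
So *every biologist* cannot raise high enough to outscope *a few witnesses*; only the surface ordering *a few witnesses* > *every biologist* is available.

No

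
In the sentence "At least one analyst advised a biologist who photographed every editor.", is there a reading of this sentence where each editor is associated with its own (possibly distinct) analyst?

No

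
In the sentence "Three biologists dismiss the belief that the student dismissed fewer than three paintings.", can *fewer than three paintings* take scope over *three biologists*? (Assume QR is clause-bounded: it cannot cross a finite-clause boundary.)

No

*fewer than three paintings* is embedded in the complex NP *the belief that the student dismissed fewer than three paintings*.
The complex NP is opaque for QR — the quantifier is frozen inside the noun's complement.
So *fewer than three paintings* cannot raise high enough to outscope *three biologists*; only the surface ordering *three biologists* > *fewer than three paintings* is available.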